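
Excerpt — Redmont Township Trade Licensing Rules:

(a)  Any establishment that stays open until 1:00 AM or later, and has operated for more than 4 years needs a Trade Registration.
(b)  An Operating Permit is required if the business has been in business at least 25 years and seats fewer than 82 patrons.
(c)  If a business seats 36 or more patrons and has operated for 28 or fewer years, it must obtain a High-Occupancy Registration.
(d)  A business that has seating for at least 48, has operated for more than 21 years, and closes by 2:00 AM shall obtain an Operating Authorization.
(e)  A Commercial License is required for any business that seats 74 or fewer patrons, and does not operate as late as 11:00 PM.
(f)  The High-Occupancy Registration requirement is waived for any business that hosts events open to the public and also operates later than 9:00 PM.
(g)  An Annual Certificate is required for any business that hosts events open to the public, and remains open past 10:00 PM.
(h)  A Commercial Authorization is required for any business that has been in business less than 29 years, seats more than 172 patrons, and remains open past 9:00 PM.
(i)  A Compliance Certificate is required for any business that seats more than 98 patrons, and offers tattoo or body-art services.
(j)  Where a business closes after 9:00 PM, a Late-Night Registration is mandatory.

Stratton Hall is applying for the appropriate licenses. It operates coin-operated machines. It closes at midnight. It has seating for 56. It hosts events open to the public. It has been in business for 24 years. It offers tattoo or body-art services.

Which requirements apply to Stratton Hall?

(a) closes midnight, at/before 1:00 AM; years in business 24 > 4 → Trade Registration not required.
(b) years in business 24 < 25; seating 56 < 82 → Operating Permit not required.
(c) seating 56 ≥ 36; years in business 24 ≤ 28 → High-Occupancy Registration required.
(d) seating 56 ≥ 48; years in business 24 > 21; closes midnight, at/before 2:00 AM → Operating Authorization required.
(e) seating 56 ≤ 74; closes midnight, after 11:00 PM → Commercial License not required.
(f) hosts events open to the public; closes midnight, after 9:00 PM → exempt from High-Occupancy Registration.
(g) hosts events open to the public; closes midnight, after 10:00 PM → Annual Certificate required.
(h) years in business 24 < 29; seating 56 ≤ 172; closes midnight, after 9:00 PM → Commercial Authorization not required.
(i) seating 56 ≤ 98; offers tattoo or body-art services → Compliance Certificate not required.
(j) closes midnight, after 9:00 PM → Late-Night Registration required.

Annual Certificate, Late-Night Registration, Operating Authorization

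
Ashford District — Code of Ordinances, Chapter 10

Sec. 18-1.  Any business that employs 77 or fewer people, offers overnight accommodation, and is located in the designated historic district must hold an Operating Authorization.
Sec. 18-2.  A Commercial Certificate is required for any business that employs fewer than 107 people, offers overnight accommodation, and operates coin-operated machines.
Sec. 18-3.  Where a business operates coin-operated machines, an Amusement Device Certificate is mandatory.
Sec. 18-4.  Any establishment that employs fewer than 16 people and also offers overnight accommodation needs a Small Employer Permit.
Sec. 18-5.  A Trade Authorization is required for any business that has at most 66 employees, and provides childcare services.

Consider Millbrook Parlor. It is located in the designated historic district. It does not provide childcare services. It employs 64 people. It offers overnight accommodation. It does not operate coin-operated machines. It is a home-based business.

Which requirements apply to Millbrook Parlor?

Sec. 18-1. employees 64 ≤ 77; offers overnight accommodation; is located in the designated historic district → Operating Authorization required.
Sec. 18-2. employees 64 < 107; offers overnight accommodation; does not operate coin-operated machines → Commercial Certificate not required.
Sec. 18-3. does not operate coin-operated machines → Amusement Device Certificate not required.
Sec. 18-4. employees 64 ≥ 16; offers overnight accommodation → Small Employer Permit not required.
Sec. 18-5. employees 64 ≤ 66; does not provide childcare services → Trade Authorization not required.

Operating Authorization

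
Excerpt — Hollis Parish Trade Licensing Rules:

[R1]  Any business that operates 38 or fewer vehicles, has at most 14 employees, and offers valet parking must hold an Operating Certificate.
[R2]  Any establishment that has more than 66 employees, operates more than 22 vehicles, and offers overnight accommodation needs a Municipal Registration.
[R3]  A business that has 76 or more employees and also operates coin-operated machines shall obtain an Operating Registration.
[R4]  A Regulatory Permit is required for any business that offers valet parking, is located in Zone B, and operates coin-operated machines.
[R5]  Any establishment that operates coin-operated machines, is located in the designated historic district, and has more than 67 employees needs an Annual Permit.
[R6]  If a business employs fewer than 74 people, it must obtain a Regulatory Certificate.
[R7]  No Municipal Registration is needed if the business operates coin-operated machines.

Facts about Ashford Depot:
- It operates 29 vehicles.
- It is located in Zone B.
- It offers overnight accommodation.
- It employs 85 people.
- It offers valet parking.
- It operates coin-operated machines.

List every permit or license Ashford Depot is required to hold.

[R1] vehicles 29 ≤ 38; employees 85 > 14; offers valet parking → Operating Certificate not required.
[R2] employees 85 > 66; vehicles 29 > 22; offers overnight accommodation → Municipal Registration required.
[R3] employees 85 ≥ 76; operates coin-operated machines → Operating Registration required.
[R4] offers valet parking; is located in Zone B; operates coin-operated machines → Regulatory Permit required.
[R5] operates coin-operated machines; is located in Zone B (not: is located in the designated historic district); employees 85 > 67 → Annual Permit not required.
[R6] employees 85 ≥ 74 → Regulatory Certificate not required.
[R7] operates coin-operated machines → exempt from Municipal Registration.

Operating Registration, Regulatory Permit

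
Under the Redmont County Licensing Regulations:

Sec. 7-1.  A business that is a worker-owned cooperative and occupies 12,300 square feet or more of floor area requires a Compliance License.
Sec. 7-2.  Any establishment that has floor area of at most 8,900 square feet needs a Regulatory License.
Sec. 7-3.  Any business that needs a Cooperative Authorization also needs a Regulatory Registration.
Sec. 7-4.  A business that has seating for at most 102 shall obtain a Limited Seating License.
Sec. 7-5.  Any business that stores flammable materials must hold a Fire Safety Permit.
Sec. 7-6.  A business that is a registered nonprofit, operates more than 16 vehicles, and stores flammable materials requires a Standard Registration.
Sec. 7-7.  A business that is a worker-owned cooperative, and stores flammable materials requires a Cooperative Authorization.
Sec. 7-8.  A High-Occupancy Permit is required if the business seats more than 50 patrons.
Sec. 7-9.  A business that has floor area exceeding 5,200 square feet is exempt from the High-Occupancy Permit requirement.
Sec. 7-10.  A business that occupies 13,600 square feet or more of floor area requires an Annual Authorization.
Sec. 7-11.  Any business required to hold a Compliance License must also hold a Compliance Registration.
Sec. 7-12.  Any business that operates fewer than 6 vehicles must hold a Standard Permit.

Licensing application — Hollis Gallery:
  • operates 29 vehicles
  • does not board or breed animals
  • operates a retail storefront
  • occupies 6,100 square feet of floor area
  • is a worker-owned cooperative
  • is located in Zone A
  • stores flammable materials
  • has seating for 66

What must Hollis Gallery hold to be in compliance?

Sec. 7-1. is a worker-owned cooperative; floor area 6,100 square feet < 12,300 square feet → Compliance License not required.
Sec. 7-2. floor area 6,100 square feet ≤ 8,900 square feet → Regulatory License required.
Sec. 7-3. Cooperative Authorization is required → Regulatory Registration also required.
Sec. 7-4. seating 66 ≤ 102 → Limited Seating License required.
Sec. 7-5. stores flammable materials → Fire Safety Permit required.
Sec. 7-6. is a worker-owned cooperative (not: is a registered nonprofit); vehicles 29 > 16; stores flammable materials → Standard Registration not required.
Sec. 7-7. is a worker-owned cooperative; stores flammable materials → Cooperative Authorization required.
Sec. 7-8. seating 66 > 50 → High-Occupancy Permit required.
Sec. 7-9. floor area 6,100 square feet > 5,200 square feet → exempt from High-Occupancy Permit.
Sec. 7-10. floor area 6,100 square feet < 13,600 square feet → Annual Authorization not required.
Sec. 7-11. Compliance License is not required → no effect.
Sec. 7-12. vehicles 29 ≥ 6 → Standard Permit not required.

Cooperative Authorization, Fire Safety Permit, Limited Seating License, Regulatory License, Regulatory Registration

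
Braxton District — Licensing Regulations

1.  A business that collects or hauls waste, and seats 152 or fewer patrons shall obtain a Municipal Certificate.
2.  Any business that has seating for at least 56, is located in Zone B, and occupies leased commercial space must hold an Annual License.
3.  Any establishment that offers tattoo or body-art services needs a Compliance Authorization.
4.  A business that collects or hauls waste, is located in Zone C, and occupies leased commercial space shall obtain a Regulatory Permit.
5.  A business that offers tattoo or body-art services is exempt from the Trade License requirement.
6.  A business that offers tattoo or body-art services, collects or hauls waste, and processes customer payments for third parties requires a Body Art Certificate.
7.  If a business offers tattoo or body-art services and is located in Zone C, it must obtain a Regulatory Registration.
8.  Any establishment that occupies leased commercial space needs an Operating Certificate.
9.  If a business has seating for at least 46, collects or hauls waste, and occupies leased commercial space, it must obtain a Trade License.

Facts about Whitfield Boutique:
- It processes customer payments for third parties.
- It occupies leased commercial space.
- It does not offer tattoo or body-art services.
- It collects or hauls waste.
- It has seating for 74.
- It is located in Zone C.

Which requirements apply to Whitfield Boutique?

1. collects or hauls waste; seating 74 ≤ 152 → Municipal Certificate required.
2. seating 74 ≥ 56; is located in Zone C (not: is located in Zone B); occupies leased commercial space → Annual License not required.
3. does not offer tattoo or body-art services → Compliance Authorization not required.
4. collects or hauls waste; is located in Zone C; occupies leased commercial space → Regulatory Permit required.
5. does not offer tattoo or body-art services → Trade License exemption does not apply.
6. does not offer tattoo or body-art services; collects or hauls waste; processes customer payments for third parties → Body Art Certificate not required.
7. does not offer tattoo or body-art services; is located in Zone C → Regulatory Registration not required.
8. occupies leased commercial space → Operating Certificate required.
9. seating 74 ≥ 46; collects or hauls waste; occupies leased commercial space → Trade License required.

Municipal Certificate, Operating Certificate, Regulatory Permit, Trade License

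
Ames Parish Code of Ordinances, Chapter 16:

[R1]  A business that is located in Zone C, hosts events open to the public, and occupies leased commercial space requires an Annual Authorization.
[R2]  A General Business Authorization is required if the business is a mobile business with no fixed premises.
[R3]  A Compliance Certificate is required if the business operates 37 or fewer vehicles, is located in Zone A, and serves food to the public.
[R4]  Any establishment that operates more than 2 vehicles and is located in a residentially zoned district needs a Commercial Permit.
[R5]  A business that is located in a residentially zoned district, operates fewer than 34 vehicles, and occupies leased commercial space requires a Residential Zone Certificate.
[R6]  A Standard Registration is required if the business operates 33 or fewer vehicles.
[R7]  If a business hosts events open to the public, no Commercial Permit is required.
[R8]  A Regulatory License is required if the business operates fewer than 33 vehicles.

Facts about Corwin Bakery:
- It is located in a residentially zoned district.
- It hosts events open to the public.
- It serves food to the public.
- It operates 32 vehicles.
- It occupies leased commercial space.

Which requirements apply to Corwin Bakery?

Regulatory License, Residential Zone Certificate, Standard Registration

[R1] is located in a residentially zoned district (not: is located in Zone C); hosts events open to the public; occupies leased commercial space → Annual Authorization not required.
[R2] occupies leased commercial space (not: is a mobile business with no fixed premises) → General Business Authorization not required.
[R3] vehicles 32 ≤ 37; is located in a residentially zoned district (not: is located in Zone A); serves food to the public → Compliance Certificate not required.
[R4] vehicles 32 > 2; is located in a residentially zoned district → Commercial Permit required.
[R5] is located in a residentially zoned district; vehicles 32 < 34; occupies leased commercial space → Residential Zone Certificate required.
[R6] vehicles 32 ≤ 33 → Standard Registration required.
[R7] hosts events open to the public → exempt from Commercial Permit.
[R8] vehicles 32 < 33 → Regulatory License required.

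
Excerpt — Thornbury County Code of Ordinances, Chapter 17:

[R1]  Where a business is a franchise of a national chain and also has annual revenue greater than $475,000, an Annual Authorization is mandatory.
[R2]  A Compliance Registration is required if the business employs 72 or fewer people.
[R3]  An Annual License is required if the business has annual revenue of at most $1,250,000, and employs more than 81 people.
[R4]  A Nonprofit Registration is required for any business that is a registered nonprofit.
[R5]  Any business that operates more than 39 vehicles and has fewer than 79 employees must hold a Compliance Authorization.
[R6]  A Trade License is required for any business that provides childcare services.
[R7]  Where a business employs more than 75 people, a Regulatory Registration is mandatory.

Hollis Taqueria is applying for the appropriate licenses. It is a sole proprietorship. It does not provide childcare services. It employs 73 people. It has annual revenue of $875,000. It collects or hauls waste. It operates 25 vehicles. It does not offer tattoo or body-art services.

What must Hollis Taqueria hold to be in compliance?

None

[R1] is a sole proprietorship (not: is a franchise of a national chain); revenue $875,000 > $475,000 → Annual Authorization not required.
[R2] employees 73 > 72 → Compliance Registration not required.
[R3] revenue $875,000 ≤ $1,250,000; employees 73 ≤ 81 → Annual License not required.
[R4] is a sole proprietorship (not: is a registered nonprofit) → Nonprofit Registration not required.
[R5] vehicles 25 ≤ 39; employees 73 < 79 → Compliance Authorization not required.
[R6] does not provide childcare services → Trade License not required.
[R7] employees 73 ≤ 75 → Regulatory Registration not required.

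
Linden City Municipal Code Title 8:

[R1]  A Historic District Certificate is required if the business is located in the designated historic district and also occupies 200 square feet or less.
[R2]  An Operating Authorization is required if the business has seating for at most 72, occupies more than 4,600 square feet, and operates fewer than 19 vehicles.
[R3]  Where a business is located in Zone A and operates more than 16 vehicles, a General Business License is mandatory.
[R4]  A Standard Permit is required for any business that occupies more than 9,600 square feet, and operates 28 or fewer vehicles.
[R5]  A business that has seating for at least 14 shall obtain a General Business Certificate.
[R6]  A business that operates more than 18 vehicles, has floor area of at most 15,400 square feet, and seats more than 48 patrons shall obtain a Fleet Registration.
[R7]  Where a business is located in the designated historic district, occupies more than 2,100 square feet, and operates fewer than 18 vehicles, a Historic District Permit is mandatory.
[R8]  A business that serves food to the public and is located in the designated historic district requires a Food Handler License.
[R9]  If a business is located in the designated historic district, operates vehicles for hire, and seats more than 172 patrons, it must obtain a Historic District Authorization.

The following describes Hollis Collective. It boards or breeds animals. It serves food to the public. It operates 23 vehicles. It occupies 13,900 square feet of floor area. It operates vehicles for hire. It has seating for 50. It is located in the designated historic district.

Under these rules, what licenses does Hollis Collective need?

[R1] is located in the designated historic district; floor area 13,900 square feet > 200 square feet → Historic District Certificate not required.
[R2] seating 50 ≤ 72; floor area 13,900 square feet > 4,600 square feet; vehicles 23 ≥ 19 → Operating Authorization not required.
[R3] is located in the designated historic district (not: is located in Zone A); vehicles 23 > 16 → General Business License not required.
[R4] floor area 13,900 square feet > 9,600 square feet; vehicles 23 ≤ 28 → Standard Permit required.
[R5] seating 50 ≥ 14 → General Business Certificate required.
[R6] vehicles 23 > 18; floor area 13,900 square feet ≤ 15,400 square feet; seating 50 > 48 → Fleet Registration required.
[R7] is located in the designated historic district; floor area 13,900 square feet > 2,100 square feet; vehicles 23 ≥ 18 → Historic District Permit not required.
[R8] serves food to the public; is located in the designated historic district → Food Handler License required.
[R9] is located in the designated historic district; operates vehicles for hire; seating 50 ≤ 172 → Historic District Authorization not required.

Fleet Registration, Food Handler License, General Business Certificate, Standard Permit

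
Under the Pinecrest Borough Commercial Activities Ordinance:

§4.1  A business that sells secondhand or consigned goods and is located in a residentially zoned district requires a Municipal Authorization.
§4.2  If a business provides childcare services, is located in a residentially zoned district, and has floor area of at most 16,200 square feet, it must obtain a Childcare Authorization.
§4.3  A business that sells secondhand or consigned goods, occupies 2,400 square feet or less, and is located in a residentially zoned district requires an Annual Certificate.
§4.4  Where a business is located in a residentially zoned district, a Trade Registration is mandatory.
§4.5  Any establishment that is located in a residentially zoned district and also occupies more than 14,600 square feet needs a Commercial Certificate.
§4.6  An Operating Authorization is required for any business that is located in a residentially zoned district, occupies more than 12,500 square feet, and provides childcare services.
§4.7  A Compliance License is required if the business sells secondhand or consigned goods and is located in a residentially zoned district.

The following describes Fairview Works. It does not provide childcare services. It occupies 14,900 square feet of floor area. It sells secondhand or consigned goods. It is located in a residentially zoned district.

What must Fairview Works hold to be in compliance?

§4.1 sells secondhand or consigned goods; is located in a residentially zoned district → Municipal Authorization required.
§4.2 does not provide childcare services; is located in a residentially zoned district; floor area 14,900 square feet ≤ 16,200 square feet → Childcare Authorization not required.
§4.3 sells secondhand or consigned goods; floor area 14,900 square feet > 2,400 square feet; is located in a residentially zoned district → Annual Certificate not required.
§4.4 is located in a residentially zoned district → Trade Registration required.
§4.5 is located in a residentially zoned district; floor area 14,900 square feet > 14,600 square feet → Commercial Certificate required.
§4.6 is located in a residentially zoned district; floor area 14,900 square feet > 12,500 square feet; does not provide childcare services → Operating Authorization not required.
§4.7 sells secondhand or consigned goods; is located in a residentially zoned district → Compliance License required.

Commercial Certificate, Compliance License, Municipal Authorization, Trade Registration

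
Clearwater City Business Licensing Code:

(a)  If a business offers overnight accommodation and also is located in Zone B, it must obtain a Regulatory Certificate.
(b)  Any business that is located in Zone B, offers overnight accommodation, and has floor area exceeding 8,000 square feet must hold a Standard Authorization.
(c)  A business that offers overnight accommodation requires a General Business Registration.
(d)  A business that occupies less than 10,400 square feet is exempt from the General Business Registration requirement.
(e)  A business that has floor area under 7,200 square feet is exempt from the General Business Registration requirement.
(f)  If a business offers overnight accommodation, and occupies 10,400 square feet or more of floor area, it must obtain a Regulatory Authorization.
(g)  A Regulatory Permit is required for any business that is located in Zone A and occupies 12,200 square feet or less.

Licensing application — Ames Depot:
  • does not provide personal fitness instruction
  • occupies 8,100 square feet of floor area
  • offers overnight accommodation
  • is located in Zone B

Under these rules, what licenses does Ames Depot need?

Regulatory Certificate, Standard Authorization

(a) offers overnight accommodation; is located in Zone B → Regulatory Certificate required.
(b) is located in Zone B; offers overnight accommodation; floor area 8,100 square feet > 8,000 square feet → Standard Authorization required.
(c) offers overnight accommodation → General Business Registration required.
(d) floor area 8,100 square feet < 10,400 square feet → exempt from General Business Registration.
(e) floor area 8,100 square feet ≥ 7,200 square feet → General Business Registration exemption does not apply.
(f) offers overnight accommodation; floor area 8,100 square feet < 10,400 square feet → Regulatory Authorization not required.
(g) is located in Zone B (not: is located in Zone A); floor area 8,100 square feet ≤ 12,200 square feet → Regulatory Permit not required.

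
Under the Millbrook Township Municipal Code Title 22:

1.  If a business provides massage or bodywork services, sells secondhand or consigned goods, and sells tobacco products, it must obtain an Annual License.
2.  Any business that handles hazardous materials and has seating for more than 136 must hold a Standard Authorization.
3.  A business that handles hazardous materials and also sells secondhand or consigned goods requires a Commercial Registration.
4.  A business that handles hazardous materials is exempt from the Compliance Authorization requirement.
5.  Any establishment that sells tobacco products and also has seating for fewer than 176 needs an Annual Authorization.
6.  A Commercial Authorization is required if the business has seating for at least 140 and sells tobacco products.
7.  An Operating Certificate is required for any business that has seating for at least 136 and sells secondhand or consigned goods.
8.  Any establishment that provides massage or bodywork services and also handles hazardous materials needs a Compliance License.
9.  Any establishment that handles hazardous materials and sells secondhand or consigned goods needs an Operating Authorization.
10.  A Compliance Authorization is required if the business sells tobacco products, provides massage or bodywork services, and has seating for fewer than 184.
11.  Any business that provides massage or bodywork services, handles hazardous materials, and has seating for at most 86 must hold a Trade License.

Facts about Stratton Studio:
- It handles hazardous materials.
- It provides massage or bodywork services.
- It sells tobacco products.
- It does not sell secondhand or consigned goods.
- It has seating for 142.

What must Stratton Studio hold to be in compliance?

Annual Authorization, Commercial Authorization, Compliance License, Standard Authorization

1. provides massage or bodywork services; does not sell secondhand or consigned goods; sells tobacco products → Annual License not required.
2. handles hazardous materials; seating 142 > 136 → Standard Authorization required.
3. handles hazardous materials; does not sell secondhand or consigned goods → Commercial Registration not required.
4. handles hazardous materials → exempt from Compliance Authorization.
5. sells tobacco products; seating 142 < 176 → Annual Authorization required.
6. seating 142 ≥ 140; sells tobacco products → Commercial Authorization required.
7. seating 142 ≥ 136; does not sell secondhand or consigned goods → Operating Certificate not required.
8. provides massage or bodywork services; handles hazardous materials → Compliance License required.
9. handles hazardous materials; does not sell secondhand or consigned goods → Operating Authorization not required.
10. sells tobacco products; provides massage or bodywork services; seating 142 < 184 → Compliance Authorization required.
11. provides massage or bodywork services; handles hazardous materials; seating 142 > 86 → Trade License not required.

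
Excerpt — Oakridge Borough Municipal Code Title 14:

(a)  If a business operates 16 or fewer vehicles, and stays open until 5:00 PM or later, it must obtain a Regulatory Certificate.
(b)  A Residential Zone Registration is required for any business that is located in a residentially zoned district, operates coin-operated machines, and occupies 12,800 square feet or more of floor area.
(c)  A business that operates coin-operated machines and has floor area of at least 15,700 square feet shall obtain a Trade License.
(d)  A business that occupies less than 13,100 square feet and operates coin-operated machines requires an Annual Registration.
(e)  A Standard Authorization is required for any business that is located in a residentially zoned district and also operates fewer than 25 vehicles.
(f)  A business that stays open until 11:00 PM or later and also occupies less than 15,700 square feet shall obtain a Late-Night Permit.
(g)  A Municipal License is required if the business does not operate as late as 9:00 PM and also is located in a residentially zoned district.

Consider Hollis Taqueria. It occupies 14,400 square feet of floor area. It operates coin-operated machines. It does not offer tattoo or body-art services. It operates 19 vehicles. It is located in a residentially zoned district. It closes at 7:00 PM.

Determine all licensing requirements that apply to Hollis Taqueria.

(a) vehicles 19 > 16; closes 7:00 PM, after 5:00 PM → Regulatory Certificate not required.
(b) is located in a residentially zoned district; operates coin-operated machines; floor area 14,400 square feet ≥ 12,800 square feet → Residential Zone Registration required.
(c) operates coin-operated machines; floor area 14,400 square feet < 15,700 square feet → Trade License not required.
(d) floor area 14,400 square feet ≥ 13,100 square feet; operates coin-operated machines → Annual Registration not required.
(e) is located in a residentially zoned district; vehicles 19 < 25 → Standard Authorization required.
(f) closes 7:00 PM, at/before 11:00 PM; floor area 14,400 square feet < 15,700 square feet → Late-Night Permit not required.
(g) closes 7:00 PM, at/before 9:00 PM; is located in a residentially zoned district → Municipal License required.

Municipal License, Residential Zone Registration, Standard Authorization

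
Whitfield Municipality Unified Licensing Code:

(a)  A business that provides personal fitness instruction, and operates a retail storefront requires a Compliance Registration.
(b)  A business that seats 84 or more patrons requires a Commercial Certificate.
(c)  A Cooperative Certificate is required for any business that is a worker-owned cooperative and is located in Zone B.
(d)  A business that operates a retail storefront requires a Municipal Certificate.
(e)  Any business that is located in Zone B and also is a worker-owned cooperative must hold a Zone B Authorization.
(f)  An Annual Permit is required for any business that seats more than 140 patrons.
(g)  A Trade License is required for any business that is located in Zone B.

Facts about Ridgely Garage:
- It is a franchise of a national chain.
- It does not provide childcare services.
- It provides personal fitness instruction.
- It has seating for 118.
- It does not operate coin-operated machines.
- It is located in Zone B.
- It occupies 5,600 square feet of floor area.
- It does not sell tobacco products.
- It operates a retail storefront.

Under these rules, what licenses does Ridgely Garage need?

Commercial Certificate, Compliance Registration, Municipal Certificate, Trade License

(a) provides personal fitness instruction; operates a retail storefront → Compliance Registration required.
(b) seating 118 ≥ 84 → Commercial Certificate required.
(c) is a franchise of a national chain (not: is a worker-owned cooperative); is located in Zone B → Cooperative Certificate not required.
(d) operates a retail storefront → Municipal Certificate required.
(e) is located in Zone B; is a franchise of a national chain (not: is a worker-owned cooperative) → Zone B Authorization not required.
(f) seating 118 ≤ 140 → Annual Permit not required.
(g) is located in Zone B → Trade License required.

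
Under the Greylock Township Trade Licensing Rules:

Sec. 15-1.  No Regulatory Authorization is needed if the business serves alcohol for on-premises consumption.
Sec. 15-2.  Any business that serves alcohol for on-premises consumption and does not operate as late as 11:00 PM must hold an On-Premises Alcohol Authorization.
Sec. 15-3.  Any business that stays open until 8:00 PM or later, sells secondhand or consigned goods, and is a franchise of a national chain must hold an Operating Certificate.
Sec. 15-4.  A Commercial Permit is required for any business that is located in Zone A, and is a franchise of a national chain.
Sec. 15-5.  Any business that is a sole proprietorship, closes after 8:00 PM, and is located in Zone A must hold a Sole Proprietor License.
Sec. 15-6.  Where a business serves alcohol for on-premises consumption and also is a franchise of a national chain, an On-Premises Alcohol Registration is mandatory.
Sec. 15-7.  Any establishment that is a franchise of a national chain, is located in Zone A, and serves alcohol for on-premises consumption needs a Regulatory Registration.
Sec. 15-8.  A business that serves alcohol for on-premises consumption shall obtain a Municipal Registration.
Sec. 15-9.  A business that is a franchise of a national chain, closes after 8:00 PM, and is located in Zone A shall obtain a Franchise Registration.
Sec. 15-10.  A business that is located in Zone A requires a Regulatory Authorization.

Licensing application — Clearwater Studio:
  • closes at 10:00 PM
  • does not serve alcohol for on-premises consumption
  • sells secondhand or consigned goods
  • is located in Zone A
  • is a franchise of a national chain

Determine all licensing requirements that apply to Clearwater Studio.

Sec. 15-1. does not serve alcohol for on-premises consumption → Regulatory Authorization exemption does not apply.
Sec. 15-2. does not serve alcohol for on-premises consumption; closes 10:00 PM, at/before 11:00 PM → On-Premises Alcohol Authorization not required.
Sec. 15-3. closes 10:00 PM, after 8:00 PM; sells secondhand or consigned goods; is a franchise of a national chain → Operating Certificate required.
Sec. 15-4. is located in Zone A; is a franchise of a national chain → Commercial Permit required.
Sec. 15-5. is a franchise of a national chain (not: is a sole proprietorship); closes 10:00 PM, after 8:00 PM; is located in Zone A → Sole Proprietor License not required.
Sec. 15-6. does not serve alcohol for on-premises consumption; is a franchise of a national chain → On-Premises Alcohol Registration not required.
Sec. 15-7. is a franchise of a national chain; is located in Zone A; does not serve alcohol for on-premises consumption → Regulatory Registration not required.
Sec. 15-8. does not serve alcohol for on-premises consumption → Municipal Registration not required.
Sec. 15-9. is a franchise of a national chain; closes 10:00 PM, after 8:00 PM; is located in Zone A → Franchise Registration required.
Sec. 15-10. is located in Zone A → Regulatory Authorization required.

Commercial Permit, Franchise Registration, Operating Certificate, Regulatory Authorization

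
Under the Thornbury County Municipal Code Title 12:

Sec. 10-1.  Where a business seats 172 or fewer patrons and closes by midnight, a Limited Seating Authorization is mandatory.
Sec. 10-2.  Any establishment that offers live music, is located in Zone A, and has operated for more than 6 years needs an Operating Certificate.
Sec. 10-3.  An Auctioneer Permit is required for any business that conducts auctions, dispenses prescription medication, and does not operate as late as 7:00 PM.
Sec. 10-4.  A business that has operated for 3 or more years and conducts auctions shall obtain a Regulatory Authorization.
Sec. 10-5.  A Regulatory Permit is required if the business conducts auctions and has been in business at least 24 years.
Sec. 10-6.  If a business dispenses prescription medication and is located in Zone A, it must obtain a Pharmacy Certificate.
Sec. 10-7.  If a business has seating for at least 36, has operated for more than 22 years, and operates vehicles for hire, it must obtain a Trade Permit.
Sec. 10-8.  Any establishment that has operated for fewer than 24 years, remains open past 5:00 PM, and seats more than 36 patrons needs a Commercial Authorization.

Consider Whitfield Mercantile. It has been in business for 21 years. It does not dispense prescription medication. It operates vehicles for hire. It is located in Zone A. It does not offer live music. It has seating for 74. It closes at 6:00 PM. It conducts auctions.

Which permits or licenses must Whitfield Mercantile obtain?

Sec. 10-1. seating 74 ≤ 172; closes 6:00 PM, at/before midnight → Limited Seating Authorization required.
Sec. 10-2. does not offer live music; is located in Zone A; years in business 21 > 6 → Operating Certificate not required.
Sec. 10-3. conducts auctions; does not dispense prescription medication; closes 6:00 PM, at/before 7:00 PM → Auctioneer Permit not required.
Sec. 10-4. years in business 21 ≥ 3; conducts auctions → Regulatory Authorization required.
Sec. 10-5. conducts auctions; years in business 21 < 24 → Regulatory Permit not required.
Sec. 10-6. does not dispense prescription medication; is located in Zone A → Pharmacy Certificate not required.
Sec. 10-7. seating 74 ≥ 36; years in business 21 ≤ 22; operates vehicles for hire → Trade Permit not required.
Sec. 10-8. years in business 21 < 24; closes 6:00 PM, after 5:00 PM; seating 74 > 36 → Commercial Authorization required.

Commercial Authorization, Limited Seating Authorization, Regulatory Authorization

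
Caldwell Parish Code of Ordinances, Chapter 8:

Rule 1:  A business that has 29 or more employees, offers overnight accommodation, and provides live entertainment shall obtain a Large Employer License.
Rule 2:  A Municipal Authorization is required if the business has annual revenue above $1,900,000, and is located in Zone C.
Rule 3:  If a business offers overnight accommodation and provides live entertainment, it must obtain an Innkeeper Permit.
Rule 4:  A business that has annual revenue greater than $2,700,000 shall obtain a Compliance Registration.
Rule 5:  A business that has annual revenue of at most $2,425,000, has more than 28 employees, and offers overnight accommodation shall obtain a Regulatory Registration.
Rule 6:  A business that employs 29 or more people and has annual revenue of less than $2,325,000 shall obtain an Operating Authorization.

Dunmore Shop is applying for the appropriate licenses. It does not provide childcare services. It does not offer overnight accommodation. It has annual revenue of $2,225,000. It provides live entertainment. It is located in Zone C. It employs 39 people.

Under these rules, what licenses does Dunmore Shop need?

Municipal Authorization, Operating Authorization

Rule 1: employees 39 ≥ 29; does not offer overnight accommodation; provides live entertainment → Large Employer License not required.
Rule 2: revenue $2,225,000 > $1,900,000; is located in Zone C → Municipal Authorization required.
Rule 3: does not offer overnight accommodation; provides live entertainment → Innkeeper Permit not required.
Rule 4: revenue $2,225,000 ≤ $2,700,000 → Compliance Registration not required.
Rule 5: revenue $2,225,000 ≤ $2,425,000; employees 39 > 28; does not offer overnight accommodation → Regulatory Registration not required.
Rule 6: employees 39 ≥ 29; revenue $2,225,000 < $2,325,000 → Operating Authorization required.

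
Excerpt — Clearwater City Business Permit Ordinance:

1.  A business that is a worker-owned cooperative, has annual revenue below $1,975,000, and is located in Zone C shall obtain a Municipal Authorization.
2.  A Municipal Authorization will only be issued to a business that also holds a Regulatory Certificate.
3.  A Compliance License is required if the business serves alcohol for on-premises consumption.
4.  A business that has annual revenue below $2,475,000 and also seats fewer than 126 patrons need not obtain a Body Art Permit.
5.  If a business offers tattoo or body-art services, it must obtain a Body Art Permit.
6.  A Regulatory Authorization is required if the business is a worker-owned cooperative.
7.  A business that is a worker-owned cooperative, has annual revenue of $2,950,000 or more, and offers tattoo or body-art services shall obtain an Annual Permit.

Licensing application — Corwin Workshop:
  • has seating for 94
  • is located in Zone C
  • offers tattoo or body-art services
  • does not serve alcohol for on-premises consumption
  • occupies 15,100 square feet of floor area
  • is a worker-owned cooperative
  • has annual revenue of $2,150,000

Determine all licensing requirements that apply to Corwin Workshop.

Regulatory Authorization

1. is a worker-owned cooperative; revenue $2,150,000 ≥ $1,975,000; is located in Zone C → Municipal Authorization not required.
2. Municipal Authorization is not required → no effect.
3. does not serve alcohol for on-premises consumption → Compliance License not required.
4. revenue $2,150,000 < $2,475,000; seating 94 < 126 → exempt from Body Art Permit.
5. offers tattoo or body-art services → Body Art Permit required.
6. is a worker-owned cooperative → Regulatory Authorization required.
7. is a worker-owned cooperative; revenue $2,150,000 < $2,950,000; offers tattoo or body-art services → Annual Permit not required.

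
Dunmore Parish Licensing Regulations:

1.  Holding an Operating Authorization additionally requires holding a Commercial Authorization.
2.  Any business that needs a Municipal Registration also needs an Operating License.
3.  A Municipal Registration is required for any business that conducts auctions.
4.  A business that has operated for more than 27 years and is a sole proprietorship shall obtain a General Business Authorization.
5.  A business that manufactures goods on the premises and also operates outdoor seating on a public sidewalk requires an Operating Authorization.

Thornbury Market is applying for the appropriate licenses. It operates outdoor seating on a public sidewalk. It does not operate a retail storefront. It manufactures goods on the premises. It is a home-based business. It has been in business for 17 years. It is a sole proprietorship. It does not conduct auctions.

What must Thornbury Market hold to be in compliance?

1. Operating Authorization is required → Commercial Authorization also required.
2. Municipal Registration is not required → no effect.
3. does not conduct auctions → Municipal Registration not required.
4. years in business 17 ≤ 27; is a sole proprietorship → General Business Authorization not required.
5. manufactures goods on the premises; operates outdoor seating on a public sidewalk → Operating Authorization required.

Commercial Authorization, Operating Authorization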